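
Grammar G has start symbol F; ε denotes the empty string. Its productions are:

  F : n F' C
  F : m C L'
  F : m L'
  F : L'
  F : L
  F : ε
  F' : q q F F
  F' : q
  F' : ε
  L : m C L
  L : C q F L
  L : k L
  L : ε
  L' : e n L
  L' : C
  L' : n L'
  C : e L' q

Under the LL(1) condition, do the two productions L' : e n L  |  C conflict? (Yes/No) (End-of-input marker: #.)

Yes

FIRST(e n L) = { e } and FIRST(C) = { e }.
Both contain e, so the two alternatives are not disjoint — LL(1) conflict.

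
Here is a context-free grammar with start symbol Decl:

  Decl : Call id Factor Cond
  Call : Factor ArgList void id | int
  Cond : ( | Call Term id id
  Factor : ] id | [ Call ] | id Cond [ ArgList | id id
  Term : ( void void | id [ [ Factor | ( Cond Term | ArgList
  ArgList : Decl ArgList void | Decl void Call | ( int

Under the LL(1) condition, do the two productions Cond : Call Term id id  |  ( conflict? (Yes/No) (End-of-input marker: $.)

No

FIRST(Call Term id id) = { [, ], id, int } and FIRST(() = { ( }.
The FIRST sets are disjoint and neither alternative is nullable — no conflict.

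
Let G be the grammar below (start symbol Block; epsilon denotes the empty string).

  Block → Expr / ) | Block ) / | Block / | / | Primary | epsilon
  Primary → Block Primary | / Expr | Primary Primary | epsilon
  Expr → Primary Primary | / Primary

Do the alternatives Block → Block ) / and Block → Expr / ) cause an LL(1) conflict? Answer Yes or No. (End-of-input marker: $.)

FIRST(Block ) /) = { ), / } and FIRST(Expr / )) = { ), / }.
Both contain ), so the two alternatives are not disjoint — LL(1) conflict.

Yes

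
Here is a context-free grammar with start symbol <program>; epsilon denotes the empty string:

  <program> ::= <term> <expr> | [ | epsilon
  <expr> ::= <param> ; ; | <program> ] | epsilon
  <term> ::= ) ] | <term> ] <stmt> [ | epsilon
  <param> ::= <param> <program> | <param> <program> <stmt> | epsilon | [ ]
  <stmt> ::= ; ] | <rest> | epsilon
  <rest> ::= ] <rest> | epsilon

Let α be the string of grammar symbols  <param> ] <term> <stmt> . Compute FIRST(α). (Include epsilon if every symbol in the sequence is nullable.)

Add FIRST(<param>)\{epsilon} = { ), ;, [, ] }; <param> is nullable, continue.
] is a terminal; add {]} and stop.

{ ), ;, [, ] }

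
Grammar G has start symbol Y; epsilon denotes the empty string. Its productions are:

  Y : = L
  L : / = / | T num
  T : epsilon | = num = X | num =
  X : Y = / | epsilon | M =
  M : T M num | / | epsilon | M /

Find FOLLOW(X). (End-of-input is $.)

In T : = num = X: X is at the end, add FOLLOW(T) = { /, =, num }.
Union: FOLLOW(X) = { /, =, num }.

{ /, =, num }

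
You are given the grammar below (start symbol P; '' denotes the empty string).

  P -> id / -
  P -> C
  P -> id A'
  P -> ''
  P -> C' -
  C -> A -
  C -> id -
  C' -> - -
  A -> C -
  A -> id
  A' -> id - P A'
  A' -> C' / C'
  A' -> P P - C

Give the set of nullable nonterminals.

{ P }

Directly nullable (have an ''-production): P.
No other nonterminal has a production whose RHS symbols are all nullable.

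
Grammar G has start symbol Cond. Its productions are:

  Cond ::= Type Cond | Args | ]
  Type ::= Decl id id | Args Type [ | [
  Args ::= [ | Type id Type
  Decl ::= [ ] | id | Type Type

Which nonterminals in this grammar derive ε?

{ } (none)

No nonterminal has an empty production or an RHS whose symbols are all nullable.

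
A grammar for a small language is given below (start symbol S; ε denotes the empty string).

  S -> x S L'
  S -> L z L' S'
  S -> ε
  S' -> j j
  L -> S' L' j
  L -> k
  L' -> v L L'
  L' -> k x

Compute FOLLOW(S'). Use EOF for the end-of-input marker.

In S -> L z L' S': S' is at the end, add FOLLOW(S) = { EOF, k, v }.
In L -> S' L' j: add FIRST(L' j) = { k, v }.
Union: FOLLOW(S') = { EOF, k, v }.

{ EOF, k, v }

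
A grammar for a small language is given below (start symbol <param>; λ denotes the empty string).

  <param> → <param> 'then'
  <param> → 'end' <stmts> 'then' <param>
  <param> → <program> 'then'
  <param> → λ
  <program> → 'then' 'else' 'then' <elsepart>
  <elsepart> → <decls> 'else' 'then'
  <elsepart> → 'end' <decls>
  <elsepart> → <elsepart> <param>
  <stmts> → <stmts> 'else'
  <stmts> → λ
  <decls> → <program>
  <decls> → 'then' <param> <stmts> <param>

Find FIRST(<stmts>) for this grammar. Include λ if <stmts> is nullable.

From <stmts> → <stmts> 'else': <stmts> nullable, take FIRST(<stmts>) ∪ {'else'} = { 'else' }.
<stmts> → λ contributes λ.
Union: FIRST(<stmts>) = { 'else', λ }.

{ 'else', λ }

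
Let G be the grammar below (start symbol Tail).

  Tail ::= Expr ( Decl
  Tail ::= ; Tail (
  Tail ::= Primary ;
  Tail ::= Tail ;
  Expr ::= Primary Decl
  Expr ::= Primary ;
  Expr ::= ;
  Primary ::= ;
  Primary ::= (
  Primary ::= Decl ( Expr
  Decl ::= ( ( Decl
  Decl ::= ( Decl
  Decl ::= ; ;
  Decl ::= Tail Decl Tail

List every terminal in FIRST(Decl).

{ (, ; }

Decl ::= ( ( Decl contributes {(}.
Decl ::= ( Decl contributes {(}.
Decl ::= ; ; contributes {;}.
From Decl ::= Tail Decl Tail: add FIRST(Tail) = { (, ; }.
Union: FIRST(Decl) = { (, ; }.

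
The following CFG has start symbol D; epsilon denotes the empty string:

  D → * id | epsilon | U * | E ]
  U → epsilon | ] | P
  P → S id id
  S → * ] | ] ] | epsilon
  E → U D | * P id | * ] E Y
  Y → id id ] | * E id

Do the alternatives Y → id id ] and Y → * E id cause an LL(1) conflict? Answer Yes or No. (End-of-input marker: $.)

FIRST(id id ]) = { id } and FIRST(* E id) = { * }.
The FIRST sets are disjoint and neither alternative is nullable — no conflict.

No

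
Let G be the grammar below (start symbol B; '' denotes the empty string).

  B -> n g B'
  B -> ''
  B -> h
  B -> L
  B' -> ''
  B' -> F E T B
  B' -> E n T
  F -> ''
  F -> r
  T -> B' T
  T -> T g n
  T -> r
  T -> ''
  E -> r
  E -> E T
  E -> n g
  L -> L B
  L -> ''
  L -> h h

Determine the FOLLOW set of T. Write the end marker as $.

In B' -> F E T B: add FIRST(B)\{''} = { h, n }.
  Since B is nullable, also add FOLLOW(B') = { $, g, h, n, r }.
In B' -> E n T: T is at the end, add FOLLOW(B') = { $, g, h, n, r }.
In T -> B' T: T is at the end, add FOLLOW(T) = { $, g, h, n, r }.
In T -> T g n: add FIRST(g n) = { g }.
In E -> E T: T is at the end, add FOLLOW(E) = { $, g, h, n, r }.
Union: FOLLOW(T) = { $, g, h, n, r }.

{ $, g, h, n, r }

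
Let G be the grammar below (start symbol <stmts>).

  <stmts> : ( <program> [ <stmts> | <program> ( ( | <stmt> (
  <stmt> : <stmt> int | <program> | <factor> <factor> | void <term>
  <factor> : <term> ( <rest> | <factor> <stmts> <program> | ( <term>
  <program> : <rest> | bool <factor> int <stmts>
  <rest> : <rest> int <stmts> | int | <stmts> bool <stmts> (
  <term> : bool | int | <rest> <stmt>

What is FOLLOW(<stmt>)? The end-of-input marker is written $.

{ (, bool, int, void }

In <stmts> : <stmt> (: add FIRST(() = { ( }.
In <stmt> : <stmt> int: add FIRST(int) = { int }.
In <term> : <rest> <stmt>: <stmt> is at the end, add FOLLOW(<term>) = { (, bool, int, void }.
Union: FOLLOW(<stmt>) = { (, bool, int, void }.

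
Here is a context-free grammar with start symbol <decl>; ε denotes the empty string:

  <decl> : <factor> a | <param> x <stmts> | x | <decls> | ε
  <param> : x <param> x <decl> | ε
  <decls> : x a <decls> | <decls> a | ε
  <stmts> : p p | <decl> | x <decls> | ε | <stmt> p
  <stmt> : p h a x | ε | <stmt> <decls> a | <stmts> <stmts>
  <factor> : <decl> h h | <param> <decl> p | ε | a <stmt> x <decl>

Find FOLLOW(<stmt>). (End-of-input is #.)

{ a, p, x }

In <stmts> : <stmt> p: add FIRST(p) = { p }.
In <stmt> : <stmt> <decls> a: add FIRST(<decls> a) = { a, x }.
In <factor> : a <stmt> x <decl>: add FIRST(x <decl>) = { x }.
Union: FOLLOW(<stmt>) = { a, p, x }.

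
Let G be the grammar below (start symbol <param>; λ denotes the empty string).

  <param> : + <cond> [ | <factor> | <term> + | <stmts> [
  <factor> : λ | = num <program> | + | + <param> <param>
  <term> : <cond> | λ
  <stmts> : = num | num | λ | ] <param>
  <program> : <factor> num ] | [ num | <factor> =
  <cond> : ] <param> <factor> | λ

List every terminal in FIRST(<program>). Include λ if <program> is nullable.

{ +, =, [, num }

From <program> : <factor> num ]: <factor> nullable, take FIRST(<factor>) ∪ {num} = { +, =, num }.
<program> : [ num contributes {[}.
From <program> : <factor> =: <factor> nullable, take FIRST(<factor>) ∪ {=} = { +, = }.
Union: FIRST(<program>) = { +, =, [, num }.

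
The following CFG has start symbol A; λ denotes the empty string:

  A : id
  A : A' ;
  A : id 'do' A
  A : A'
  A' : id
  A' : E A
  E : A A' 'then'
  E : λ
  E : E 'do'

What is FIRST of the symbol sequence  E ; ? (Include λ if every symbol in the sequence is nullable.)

{ 'do', ;, id }

Add FIRST(E)\{λ} = { 'do', id }; E is nullable, continue.
; is a terminal; add {;} and stop.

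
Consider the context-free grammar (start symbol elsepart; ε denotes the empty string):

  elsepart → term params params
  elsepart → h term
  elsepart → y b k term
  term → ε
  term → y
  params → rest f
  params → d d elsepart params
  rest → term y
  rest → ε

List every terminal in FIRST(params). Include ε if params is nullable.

{ d, f, y }

From params → rest f: rest nullable, take FIRST(rest) ∪ {f} = { f, y }.
params → d d elsepart params contributes {d}.
Union: FIRST(params) = { d, f, y }.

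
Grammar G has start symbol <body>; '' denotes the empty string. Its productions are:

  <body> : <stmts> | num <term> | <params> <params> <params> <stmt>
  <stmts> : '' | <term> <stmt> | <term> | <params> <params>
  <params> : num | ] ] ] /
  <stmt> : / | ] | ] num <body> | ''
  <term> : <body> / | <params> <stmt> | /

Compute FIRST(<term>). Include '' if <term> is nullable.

{ /, ], num }

From <term> : <body> /: <body> nullable, take FIRST(<body>) ∪ {/} = { /, ], num }.
From <term> : <params> <stmt>: add FIRST(<params>) = { ], num }.
<term> : / contributes {/}.
Union: FIRST(<term>) = { /, ], num }.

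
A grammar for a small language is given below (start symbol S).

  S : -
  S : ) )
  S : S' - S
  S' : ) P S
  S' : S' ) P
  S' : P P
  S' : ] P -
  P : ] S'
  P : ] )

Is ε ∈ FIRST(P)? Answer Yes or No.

No nonterminal in this grammar is nullable.
No production of P has an RHS whose symbols are all nullable, so P is not nullable.

No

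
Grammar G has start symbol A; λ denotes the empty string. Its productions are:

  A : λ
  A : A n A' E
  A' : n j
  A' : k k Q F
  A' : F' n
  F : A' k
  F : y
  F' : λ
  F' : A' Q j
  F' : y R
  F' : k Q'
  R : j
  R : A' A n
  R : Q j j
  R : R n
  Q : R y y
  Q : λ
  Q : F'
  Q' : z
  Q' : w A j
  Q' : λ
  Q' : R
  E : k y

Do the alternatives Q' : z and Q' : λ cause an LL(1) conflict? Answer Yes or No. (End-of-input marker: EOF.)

No

FIRST(z) = { z } and FIRST(λ) = { λ }.
The second is nullable but FOLLOW(Q') = { j, k, n, y } is disjoint from FIRST of the first.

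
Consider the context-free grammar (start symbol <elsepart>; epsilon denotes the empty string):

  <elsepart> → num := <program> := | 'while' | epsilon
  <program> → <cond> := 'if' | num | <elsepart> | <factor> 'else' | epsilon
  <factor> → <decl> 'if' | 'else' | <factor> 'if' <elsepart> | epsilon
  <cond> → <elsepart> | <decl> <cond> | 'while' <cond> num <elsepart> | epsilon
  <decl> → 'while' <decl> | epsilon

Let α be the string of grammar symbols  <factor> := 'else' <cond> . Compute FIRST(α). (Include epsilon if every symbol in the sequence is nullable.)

{ 'else', 'if', 'while', := }

Add FIRST(<factor>)\{epsilon} = { 'else', 'if', 'while' }; <factor> is nullable, continue.
:= is a terminal; add {:=} and stop.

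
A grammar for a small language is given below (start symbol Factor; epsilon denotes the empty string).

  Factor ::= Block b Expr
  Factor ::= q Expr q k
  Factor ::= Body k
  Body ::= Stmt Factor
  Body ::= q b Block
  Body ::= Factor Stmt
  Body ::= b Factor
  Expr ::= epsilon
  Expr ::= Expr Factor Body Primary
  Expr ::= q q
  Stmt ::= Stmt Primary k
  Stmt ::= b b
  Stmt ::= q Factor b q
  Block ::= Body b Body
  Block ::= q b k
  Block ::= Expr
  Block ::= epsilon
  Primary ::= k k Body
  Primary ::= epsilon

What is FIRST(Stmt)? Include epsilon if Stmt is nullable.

From Stmt ::= Stmt Primary k: add FIRST(Stmt) = { b, q }.
Stmt ::= b b contributes {b}.
Stmt ::= q Factor b q contributes {q}.
Union: FIRST(Stmt) = { b, q }.

{ b, q }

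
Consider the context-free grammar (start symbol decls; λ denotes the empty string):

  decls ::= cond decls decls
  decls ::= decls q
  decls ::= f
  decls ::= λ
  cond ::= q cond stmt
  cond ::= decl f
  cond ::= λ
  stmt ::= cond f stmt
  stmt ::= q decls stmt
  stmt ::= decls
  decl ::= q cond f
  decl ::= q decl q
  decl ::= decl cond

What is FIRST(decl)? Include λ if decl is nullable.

decl ::= q cond f contributes {q}.
decl ::= q decl q contributes {q}.
From decl ::= decl cond: add FIRST(decl) = { q }.
Union: FIRST(decl) = { q }.

{ q }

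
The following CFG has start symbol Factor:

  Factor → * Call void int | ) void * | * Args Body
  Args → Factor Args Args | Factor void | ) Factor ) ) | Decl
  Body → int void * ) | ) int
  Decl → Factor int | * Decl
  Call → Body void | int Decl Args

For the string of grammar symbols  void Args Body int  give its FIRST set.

void is a terminal; add {void} and stop.

{ void }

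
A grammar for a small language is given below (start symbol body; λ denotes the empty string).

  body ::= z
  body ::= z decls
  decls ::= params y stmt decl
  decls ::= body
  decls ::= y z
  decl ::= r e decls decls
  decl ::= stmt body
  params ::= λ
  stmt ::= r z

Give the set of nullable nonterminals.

{ params }

Directly nullable (have an λ-production): params.
No other nonterminal has a production whose RHS symbols are all nullable.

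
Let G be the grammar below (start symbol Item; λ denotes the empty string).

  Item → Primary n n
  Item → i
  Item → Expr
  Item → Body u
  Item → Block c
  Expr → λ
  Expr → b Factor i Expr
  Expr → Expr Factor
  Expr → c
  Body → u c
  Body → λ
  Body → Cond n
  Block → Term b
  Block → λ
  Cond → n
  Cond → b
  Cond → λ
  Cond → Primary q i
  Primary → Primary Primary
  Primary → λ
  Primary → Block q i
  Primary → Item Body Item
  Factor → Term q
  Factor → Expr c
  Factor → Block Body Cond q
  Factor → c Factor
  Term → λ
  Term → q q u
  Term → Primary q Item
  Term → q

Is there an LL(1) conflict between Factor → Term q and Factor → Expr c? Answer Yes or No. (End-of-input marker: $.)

Yes

FIRST(Term q) = { b, c, i, n, q, u } and FIRST(Expr c) = { b, c, i, n, q, u }.
Both contain b, so the two alternatives are not disjoint — LL(1) conflict.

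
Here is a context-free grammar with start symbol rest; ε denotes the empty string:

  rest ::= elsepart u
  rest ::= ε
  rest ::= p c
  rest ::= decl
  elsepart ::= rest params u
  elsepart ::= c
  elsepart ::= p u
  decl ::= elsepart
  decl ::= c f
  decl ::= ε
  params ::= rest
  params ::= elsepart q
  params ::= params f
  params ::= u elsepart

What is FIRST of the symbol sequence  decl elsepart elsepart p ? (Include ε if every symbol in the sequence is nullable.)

{ c, f, p, u }

Add FIRST(decl)\{ε} = { c, f, p, u }; decl is nullable, continue.
Add FIRST(elsepart) = { c, f, p, u }; elsepart is not nullable, stop.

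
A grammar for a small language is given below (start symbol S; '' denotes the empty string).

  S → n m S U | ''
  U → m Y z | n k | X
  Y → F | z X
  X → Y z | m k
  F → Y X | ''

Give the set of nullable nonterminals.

Directly nullable (have an ''-production): S, F.
Y → F with every symbol nullable, so Y is nullable.
No other nonterminal has a production whose RHS symbols are all nullable.

{ F, S, Y }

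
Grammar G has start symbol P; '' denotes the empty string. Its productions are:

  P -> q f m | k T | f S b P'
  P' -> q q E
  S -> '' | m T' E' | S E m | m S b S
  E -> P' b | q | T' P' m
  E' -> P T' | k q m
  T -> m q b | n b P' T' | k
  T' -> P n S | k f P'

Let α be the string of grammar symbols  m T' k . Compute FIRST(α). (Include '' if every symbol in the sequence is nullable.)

{ m }

m is a terminal; add {m} and stop.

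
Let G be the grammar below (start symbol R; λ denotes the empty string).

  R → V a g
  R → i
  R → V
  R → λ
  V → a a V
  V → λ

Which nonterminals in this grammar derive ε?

Directly nullable (have an λ-production): R, V.

{ R, V }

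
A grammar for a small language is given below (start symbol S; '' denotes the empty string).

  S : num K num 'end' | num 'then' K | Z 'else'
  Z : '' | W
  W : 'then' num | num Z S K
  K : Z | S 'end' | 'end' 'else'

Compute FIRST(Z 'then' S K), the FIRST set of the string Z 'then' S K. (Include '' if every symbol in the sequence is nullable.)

{ 'then', num }

Add FIRST(Z)\{''} = { 'then', num }; Z is nullable, continue.
'then' is a terminal; add {'then'} and stop.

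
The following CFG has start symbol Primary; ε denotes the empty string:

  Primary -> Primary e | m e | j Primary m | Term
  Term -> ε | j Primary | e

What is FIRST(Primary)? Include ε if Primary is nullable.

From Primary -> Primary e: Primary nullable, take FIRST(Primary) ∪ {e} = { e, j, m }.
Primary -> m e contributes {m}.
Primary -> j Primary m contributes {j}.
From Primary -> Term: add FIRST(Term) = { e, j, ε } (including ε since Term is nullable).
Union: FIRST(Primary) = { e, j, m, ε }.

{ e, j, m, ε }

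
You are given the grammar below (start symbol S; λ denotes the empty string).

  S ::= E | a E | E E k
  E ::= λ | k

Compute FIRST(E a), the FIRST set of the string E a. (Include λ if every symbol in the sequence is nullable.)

Add FIRST(E)\{λ} = { k }; E is nullable, continue.
a is a terminal; add {a} and stop.

{ a, k }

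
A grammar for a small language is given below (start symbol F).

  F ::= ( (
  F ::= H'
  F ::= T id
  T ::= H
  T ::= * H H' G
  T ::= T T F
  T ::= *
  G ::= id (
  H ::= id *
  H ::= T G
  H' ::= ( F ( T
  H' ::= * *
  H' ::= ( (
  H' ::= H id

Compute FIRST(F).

F ::= ( ( contributes {(}.
From F ::= H': add FIRST(H') = { (, *, id }.
From F ::= T id: add FIRST(T) = { *, id }.
Union: FIRST(F) = { (, *, id }.

{ (, *, id }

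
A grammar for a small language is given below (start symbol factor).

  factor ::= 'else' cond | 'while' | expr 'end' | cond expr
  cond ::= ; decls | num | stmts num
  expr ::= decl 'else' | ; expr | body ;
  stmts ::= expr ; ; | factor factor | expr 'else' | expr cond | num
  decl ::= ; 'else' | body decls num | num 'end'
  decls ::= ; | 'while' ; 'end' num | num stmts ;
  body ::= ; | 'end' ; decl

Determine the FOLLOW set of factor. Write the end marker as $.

factor is the start symbol, so $ ∈ FOLLOW(factor).
In stmts ::= factor factor: add FIRST(factor) = { 'else', 'end', 'while', ;, num }.
In stmts ::= factor factor: factor is at the end, add FOLLOW(stmts) = { ;, num }.
Union: FOLLOW(factor) = { $, 'else', 'end', 'while', ;, num }.

{ $, 'else', 'end', 'while', ;, num }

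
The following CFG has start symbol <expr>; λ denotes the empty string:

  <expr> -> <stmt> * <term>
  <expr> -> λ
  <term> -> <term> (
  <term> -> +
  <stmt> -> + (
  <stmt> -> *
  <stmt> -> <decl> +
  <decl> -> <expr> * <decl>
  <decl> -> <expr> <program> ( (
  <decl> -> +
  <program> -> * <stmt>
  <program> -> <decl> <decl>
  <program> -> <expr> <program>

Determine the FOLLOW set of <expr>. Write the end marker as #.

{ #, *, + }

<expr> is the start symbol, so # ∈ FOLLOW(<expr>).
In <decl> -> <expr> * <decl>: add FIRST(* <decl>) = { * }.
In <decl> -> <expr> <program> ( (: add FIRST(<program> ( () = { *, + }.
In <program> -> <expr> <program>: add FIRST(<program>) = { *, + }.
Union: FOLLOW(<expr>) = { #, *, + }.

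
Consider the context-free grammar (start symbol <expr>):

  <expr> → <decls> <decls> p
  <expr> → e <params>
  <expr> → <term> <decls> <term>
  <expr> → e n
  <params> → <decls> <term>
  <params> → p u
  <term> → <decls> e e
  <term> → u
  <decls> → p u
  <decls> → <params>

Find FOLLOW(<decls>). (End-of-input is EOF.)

{ e, p, u }

In <expr> → <decls> <decls> p: add FIRST(<decls> p) = { p }.
In <expr> → <decls> <decls> p: add FIRST(p) = { p }.
In <expr> → <term> <decls> <term>: add FIRST(<term>) = { p, u }.
In <params> → <decls> <term>: add FIRST(<term>) = { p, u }.
In <term> → <decls> e e: add FIRST(e e) = { e }.
Union: FOLLOW(<decls>) = { e, p, u }.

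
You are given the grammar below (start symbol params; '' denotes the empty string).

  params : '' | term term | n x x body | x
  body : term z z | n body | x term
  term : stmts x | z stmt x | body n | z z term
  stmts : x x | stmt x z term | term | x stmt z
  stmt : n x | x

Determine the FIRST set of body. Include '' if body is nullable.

From body : term z z: add FIRST(term) = { n, x, z }.
body : n body contributes {n}.
body : x term contributes {x}.
Union: FIRST(body) = { n, x, z }.

{ n, x, z }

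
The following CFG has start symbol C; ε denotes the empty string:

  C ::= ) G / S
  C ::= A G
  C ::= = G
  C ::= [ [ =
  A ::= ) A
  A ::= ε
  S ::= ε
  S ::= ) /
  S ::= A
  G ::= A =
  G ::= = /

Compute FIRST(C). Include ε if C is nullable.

C ::= ) G / S contributes {)}.
From C ::= A G: A nullable, take FIRST(A) ∪ FIRST(G) = { ), = }.
C ::= = G contributes {=}.
C ::= [ [ = contributes {[}.
Union: FIRST(C) = { ), =, [ }.

{ ), =, [ }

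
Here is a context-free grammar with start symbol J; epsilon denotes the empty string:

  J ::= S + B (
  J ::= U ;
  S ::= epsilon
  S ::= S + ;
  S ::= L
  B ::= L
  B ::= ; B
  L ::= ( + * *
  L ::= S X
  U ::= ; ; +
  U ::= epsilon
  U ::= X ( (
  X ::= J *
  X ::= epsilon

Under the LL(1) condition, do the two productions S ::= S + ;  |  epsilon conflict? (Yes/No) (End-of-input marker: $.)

FIRST(S + ;) = { (, +, ; } and FIRST(epsilon) = { epsilon }.
The second alternative is nullable and FOLLOW(S) = { (, +, ; } shares ( with FIRST of the first — conflict.

Yes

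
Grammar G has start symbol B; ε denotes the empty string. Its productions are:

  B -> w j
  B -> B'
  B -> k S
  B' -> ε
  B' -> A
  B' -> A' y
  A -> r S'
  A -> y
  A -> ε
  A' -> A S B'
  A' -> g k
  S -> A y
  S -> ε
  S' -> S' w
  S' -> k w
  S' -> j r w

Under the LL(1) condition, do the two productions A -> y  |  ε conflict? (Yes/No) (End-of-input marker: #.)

FIRST(y) = { y } and FIRST(ε) = { ε }.
The second alternative is nullable and FOLLOW(A) = { #, g, r, y } shares y with FIRST of the first — conflict.

Yes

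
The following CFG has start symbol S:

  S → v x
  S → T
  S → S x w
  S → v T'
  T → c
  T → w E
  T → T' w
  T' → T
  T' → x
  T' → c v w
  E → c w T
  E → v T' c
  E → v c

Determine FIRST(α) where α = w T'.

w is a terminal; add {w} and stop.

{ w }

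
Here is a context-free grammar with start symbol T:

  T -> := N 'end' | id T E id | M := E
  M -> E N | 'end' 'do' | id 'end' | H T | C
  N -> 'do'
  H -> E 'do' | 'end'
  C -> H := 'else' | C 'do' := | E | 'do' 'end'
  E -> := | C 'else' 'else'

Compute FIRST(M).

From M -> E N: add FIRST(E) = { 'do', 'end', := }.
M -> 'end' 'do' contributes {'end'}.
M -> id 'end' contributes {id}.
From M -> H T: add FIRST(H) = { 'do', 'end', := }.
From M -> C: add FIRST(C) = { 'do', 'end', := }.
Union: FIRST(M) = { 'do', 'end', :=, id }.

{ 'do', 'end', :=, id }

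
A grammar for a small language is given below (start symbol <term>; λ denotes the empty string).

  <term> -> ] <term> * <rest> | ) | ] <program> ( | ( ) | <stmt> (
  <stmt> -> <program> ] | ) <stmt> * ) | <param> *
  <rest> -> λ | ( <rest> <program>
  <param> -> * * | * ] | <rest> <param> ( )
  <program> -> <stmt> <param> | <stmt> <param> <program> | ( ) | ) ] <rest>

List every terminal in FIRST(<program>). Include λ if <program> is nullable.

From <program> -> <stmt> <param>: add FIRST(<stmt>) = { (, ), * }.
From <program> -> <stmt> <param> <program>: add FIRST(<stmt>) = { (, ), * }.
<program> -> ( ) contributes {(}.
<program> -> ) ] <rest> contributes {)}.
Union: FIRST(<program>) = { (, ), * }.

{ (, ), * }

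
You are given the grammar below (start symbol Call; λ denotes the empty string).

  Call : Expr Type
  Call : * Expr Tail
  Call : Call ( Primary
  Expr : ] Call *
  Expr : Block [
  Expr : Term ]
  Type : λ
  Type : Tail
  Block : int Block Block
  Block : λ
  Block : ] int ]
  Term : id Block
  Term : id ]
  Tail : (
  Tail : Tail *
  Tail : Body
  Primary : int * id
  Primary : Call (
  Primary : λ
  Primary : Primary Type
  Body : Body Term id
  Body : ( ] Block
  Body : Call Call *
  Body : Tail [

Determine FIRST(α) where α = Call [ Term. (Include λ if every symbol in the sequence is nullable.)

{ *, [, ], id, int }

Add FIRST(Call) = { *, [, ], id, int }; Call is not nullable, stop.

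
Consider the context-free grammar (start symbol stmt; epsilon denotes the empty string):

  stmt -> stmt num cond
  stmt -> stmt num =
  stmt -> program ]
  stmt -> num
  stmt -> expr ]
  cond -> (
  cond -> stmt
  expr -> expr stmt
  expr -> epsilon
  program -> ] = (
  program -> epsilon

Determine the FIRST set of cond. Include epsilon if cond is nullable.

{ (, ], num }

cond -> ( contributes {(}.
From cond -> stmt: add FIRST(stmt) = { ], num }.
Union: FIRST(cond) = { (, ], num }.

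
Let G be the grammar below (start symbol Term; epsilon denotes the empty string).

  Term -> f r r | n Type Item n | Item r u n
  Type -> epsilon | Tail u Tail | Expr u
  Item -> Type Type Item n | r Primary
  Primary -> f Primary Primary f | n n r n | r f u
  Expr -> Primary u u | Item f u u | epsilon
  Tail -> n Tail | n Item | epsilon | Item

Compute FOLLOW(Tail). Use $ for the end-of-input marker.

{ f, n, r, u }

In Type -> Tail u Tail: add FIRST(u Tail) = { u }.
In Type -> Tail u Tail: Tail is at the end, add FOLLOW(Type) = { f, n, r, u }.
In Tail -> n Tail: Tail is at the end, add FOLLOW(Tail) = { f, n, r, u }.
Union: FOLLOW(Tail) = { f, n, r, u }.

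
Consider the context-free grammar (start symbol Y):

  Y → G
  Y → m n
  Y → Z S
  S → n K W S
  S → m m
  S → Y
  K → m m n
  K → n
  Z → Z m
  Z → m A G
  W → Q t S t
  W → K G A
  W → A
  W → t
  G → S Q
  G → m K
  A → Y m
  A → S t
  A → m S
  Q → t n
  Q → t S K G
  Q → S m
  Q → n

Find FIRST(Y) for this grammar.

From Y → G: add FIRST(G) = { m, n }.
Y → m n contributes {m}.
From Y → Z S: add FIRST(Z) = { m }.
Union: FIRST(Y) = { m, n }.

{ m, n }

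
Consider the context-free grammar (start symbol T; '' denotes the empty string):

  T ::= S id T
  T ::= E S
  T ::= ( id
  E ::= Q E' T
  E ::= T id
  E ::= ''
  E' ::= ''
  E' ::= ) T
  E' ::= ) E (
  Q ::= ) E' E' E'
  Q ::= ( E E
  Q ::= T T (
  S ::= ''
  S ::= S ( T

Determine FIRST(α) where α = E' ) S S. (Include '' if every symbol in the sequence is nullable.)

Add FIRST(E')\{''} = { ) }; E' is nullable, continue.
) is a terminal; add {)} and stop.

{ ) }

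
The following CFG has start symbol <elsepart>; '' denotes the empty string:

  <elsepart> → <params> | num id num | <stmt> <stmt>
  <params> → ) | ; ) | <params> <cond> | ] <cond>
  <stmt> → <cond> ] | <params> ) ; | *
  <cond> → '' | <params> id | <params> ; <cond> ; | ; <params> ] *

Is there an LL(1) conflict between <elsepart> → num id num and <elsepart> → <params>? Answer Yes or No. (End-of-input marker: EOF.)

FIRST(num id num) = { num } and FIRST(<params>) = { ), ;, ] }.
The FIRST sets are disjoint and neither alternative is nullable — no conflict.

No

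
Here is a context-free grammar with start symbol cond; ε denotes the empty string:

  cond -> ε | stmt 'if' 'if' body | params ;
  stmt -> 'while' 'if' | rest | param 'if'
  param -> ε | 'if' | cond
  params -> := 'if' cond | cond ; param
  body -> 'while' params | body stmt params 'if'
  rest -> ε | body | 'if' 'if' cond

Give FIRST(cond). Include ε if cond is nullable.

{ 'if', 'while', :=, ;, ε }

cond -> ε contributes ε.
From cond -> stmt 'if' 'if' body: stmt nullable, take FIRST(stmt) ∪ {'if'} = { 'if', 'while', :=, ; }.
From cond -> params ;: add FIRST(params) = { 'if', 'while', :=, ; }.
Union: FIRST(cond) = { 'if', 'while', :=, ;, ε }.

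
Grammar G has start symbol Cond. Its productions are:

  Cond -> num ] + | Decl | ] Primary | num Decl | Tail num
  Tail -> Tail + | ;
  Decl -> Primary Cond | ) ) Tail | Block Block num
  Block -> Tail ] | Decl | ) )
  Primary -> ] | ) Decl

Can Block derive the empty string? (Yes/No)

No

No nonterminal in this grammar is nullable.
No production of Block has an RHS whose symbols are all nullable, so Block is not nullable.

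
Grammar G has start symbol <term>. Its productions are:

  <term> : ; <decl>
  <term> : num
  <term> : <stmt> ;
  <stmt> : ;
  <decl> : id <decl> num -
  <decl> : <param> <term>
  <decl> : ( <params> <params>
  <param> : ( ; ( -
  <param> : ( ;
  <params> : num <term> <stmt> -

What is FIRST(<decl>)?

<decl> : id <decl> num - contributes {id}.
From <decl> : <param> <term>: add FIRST(<param>) = { ( }.
<decl> : ( <params> <params> contributes {(}.
Union: FIRST(<decl>) = { (, id }.

{ (, id }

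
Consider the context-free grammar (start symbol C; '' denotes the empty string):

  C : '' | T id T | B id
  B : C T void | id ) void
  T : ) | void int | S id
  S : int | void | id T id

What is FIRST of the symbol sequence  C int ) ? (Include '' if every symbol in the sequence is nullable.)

Add FIRST(C)\{''} = { ), id, int, void }; C is nullable, continue.
int is a terminal; add {int} and stop.

{ ), id, int, void }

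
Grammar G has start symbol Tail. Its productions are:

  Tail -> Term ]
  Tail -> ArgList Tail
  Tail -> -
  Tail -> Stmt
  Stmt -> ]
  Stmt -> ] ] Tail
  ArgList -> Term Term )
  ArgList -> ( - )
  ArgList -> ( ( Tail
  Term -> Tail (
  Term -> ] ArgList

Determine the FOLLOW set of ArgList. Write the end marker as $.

In Tail -> ArgList Tail: add FIRST(Tail) = { (, -, ] }.
In Term -> ] ArgList: ArgList is at the end, add FOLLOW(Term) = { (, ), -, ] }.
Union: FOLLOW(ArgList) = { (, ), -, ] }.

{ (, ), -, ] }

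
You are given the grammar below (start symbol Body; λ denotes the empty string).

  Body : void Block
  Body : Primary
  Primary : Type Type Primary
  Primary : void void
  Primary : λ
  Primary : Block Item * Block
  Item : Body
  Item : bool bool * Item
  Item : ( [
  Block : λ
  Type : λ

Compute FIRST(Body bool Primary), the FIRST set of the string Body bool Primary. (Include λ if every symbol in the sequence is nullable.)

Add FIRST(Body)\{λ} = { (, *, bool, void }; Body is nullable, continue.
bool is a terminal; add {bool} and stop.

{ (, *, bool, void }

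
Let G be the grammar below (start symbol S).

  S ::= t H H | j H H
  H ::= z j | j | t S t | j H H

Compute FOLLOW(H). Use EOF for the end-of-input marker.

{ EOF, j, t, z }

In S ::= t H H: add FIRST(H) = { j, t, z }.
In S ::= t H H: H is at the end, add FOLLOW(S) = { EOF, t }.
In S ::= j H H: add FIRST(H) = { j, t, z }.
In S ::= j H H: H is at the end, add FOLLOW(S) = { EOF, t }.
In H ::= j H H: add FIRST(H) = { j, t, z }.
In H ::= j H H: H is at the end, add FOLLOW(H) = { EOF, j, t, z }.
Union: FOLLOW(H) = { EOF, j, t, z }.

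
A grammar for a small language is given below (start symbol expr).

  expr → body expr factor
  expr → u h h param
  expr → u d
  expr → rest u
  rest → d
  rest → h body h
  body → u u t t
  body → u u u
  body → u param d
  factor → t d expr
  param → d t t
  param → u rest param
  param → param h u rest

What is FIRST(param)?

param → d t t contributes {d}.
param → u rest param contributes {u}.
From param → param h u rest: add FIRST(param) = { d, u }.
Union: FIRST(param) = { d, u }.

{ d, u }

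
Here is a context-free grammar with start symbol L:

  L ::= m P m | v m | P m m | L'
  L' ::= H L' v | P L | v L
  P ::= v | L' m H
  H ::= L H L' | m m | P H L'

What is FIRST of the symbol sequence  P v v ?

Add FIRST(P) = { m, v }; P is not nullable, stop.

{ m, v }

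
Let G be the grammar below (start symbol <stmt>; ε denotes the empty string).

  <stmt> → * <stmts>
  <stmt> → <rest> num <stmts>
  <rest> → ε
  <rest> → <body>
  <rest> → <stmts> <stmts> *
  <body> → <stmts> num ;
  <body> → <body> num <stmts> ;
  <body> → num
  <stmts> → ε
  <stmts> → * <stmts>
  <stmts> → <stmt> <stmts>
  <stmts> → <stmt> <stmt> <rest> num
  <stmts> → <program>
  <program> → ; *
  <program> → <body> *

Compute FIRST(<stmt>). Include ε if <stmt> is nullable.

<stmt> → * <stmts> contributes {*}.
From <stmt> → <rest> num <stmts>: <rest> nullable, take FIRST(<rest>) ∪ {num} = { *, ;, num }.
Union: FIRST(<stmt>) = { *, ;, num }.

{ *, ;, num }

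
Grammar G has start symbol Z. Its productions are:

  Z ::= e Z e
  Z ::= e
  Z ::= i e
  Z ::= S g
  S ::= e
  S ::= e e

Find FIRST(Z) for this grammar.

Z ::= e Z e contributes {e}.
Z ::= e contributes {e}.
Z ::= i e contributes {i}.
From Z ::= S g: add FIRST(S) = { e }.
Union: FIRST(Z) = { e, i }.

{ e, i }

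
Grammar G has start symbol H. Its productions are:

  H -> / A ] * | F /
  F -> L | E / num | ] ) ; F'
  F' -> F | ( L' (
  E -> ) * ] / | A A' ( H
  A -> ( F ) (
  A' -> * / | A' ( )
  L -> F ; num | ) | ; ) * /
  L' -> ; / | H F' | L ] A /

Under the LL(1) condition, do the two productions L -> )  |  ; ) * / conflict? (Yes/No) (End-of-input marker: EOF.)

No

FIRST()) = { ) } and FIRST(; ) * /) = { ; }.
The FIRST sets are disjoint and neither alternative is nullable — no conflict.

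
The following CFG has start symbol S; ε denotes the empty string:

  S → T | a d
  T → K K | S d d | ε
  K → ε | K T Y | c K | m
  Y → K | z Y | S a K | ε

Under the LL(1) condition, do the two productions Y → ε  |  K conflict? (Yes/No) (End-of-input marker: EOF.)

FIRST(ε) = { ε } and FIRST(K) = { a, c, d, m, z, ε }.
Both alternatives are nullable, violating the LL(1) condition.

Yes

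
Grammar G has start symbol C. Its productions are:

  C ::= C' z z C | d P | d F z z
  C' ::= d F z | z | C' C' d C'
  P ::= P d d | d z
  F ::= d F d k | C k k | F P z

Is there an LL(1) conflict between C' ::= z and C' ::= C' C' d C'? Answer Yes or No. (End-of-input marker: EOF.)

FIRST(z) = { z } and FIRST(C' C' d C') = { d, z }.
Both contain z, so the two alternatives are not disjoint — LL(1) conflict.

Yes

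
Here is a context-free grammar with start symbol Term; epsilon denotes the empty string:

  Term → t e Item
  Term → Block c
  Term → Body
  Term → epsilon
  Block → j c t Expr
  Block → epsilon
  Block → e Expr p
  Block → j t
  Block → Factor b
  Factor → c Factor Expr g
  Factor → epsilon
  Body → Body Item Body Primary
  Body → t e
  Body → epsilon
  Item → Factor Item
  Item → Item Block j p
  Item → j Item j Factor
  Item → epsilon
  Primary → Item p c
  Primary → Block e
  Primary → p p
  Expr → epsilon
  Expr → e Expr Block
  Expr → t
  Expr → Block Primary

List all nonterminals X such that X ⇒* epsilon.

Directly nullable (have an epsilon-production): Term, Block, Factor, Body, Item, Expr.
No other nonterminal has a production whose RHS symbols are all nullable.

{ Block, Body, Expr, Factor, Item, Term }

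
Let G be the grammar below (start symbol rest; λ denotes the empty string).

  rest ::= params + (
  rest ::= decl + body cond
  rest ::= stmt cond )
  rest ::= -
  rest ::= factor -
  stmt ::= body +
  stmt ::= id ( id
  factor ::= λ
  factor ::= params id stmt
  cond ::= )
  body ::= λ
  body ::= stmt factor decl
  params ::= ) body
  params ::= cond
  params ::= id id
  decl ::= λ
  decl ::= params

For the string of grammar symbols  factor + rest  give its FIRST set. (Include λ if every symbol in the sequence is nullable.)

Add FIRST(factor)\{λ} = { ), id }; factor is nullable, continue.
+ is a terminal; add {+} and stop.

{ ), +, id }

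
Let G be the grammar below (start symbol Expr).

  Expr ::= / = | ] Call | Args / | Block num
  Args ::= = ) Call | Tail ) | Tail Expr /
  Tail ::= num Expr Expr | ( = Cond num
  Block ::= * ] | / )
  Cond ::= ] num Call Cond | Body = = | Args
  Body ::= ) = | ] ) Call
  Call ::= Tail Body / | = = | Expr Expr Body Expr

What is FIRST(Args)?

{ (, =, num }

Args ::= = ) Call contributes {=}.
From Args ::= Tail ): add FIRST(Tail) = { (, num }.
From Args ::= Tail Expr /: add FIRST(Tail) = { (, num }.
Union: FIRST(Args) = { (, =, num }.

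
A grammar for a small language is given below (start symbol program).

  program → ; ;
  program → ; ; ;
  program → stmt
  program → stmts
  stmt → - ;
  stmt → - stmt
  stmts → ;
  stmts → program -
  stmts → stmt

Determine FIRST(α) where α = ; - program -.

; is a terminal; add {;} and stop.

{ ; }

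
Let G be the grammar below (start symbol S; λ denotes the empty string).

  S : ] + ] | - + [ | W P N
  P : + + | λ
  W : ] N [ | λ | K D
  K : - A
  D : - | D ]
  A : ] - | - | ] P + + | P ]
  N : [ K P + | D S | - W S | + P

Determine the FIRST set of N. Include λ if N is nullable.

N : [ K P + contributes {[}.
From N : D S: add FIRST(D) = { - }.
N : - W S contributes {-}.
N : + P contributes {+}.
Union: FIRST(N) = { +, -, [ }.

{ +, -, [ }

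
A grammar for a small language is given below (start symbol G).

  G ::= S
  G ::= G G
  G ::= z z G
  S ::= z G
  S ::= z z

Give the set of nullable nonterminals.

{ } (none)

No nonterminal has an empty production or an RHS whose symbols are all nullable.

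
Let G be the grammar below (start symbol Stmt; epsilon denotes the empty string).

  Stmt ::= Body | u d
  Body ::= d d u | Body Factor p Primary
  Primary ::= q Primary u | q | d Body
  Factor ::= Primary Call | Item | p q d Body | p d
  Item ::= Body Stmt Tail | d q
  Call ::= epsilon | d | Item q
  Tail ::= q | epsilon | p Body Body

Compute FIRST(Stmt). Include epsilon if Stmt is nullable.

From Stmt ::= Body: add FIRST(Body) = { d }.
Stmt ::= u d contributes {u}.
Union: FIRST(Stmt) = { d, u }.

{ d, u }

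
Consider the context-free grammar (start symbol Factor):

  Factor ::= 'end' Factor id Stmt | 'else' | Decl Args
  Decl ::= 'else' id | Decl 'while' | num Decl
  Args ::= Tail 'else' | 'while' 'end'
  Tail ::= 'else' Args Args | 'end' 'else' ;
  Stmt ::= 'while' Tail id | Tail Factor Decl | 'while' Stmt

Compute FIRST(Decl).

Decl ::= 'else' id contributes {'else'}.
From Decl ::= Decl 'while': add FIRST(Decl) = { 'else', num }.
Decl ::= num Decl contributes {num}.
Union: FIRST(Decl) = { 'else', num }.

{ 'else', num }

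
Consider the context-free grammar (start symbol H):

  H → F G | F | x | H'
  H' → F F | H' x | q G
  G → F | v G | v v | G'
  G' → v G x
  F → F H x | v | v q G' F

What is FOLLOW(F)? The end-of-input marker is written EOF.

In H → F G: add FIRST(G) = { v }.
In H → F: F is at the end, add FOLLOW(H) = { EOF, x }.
In H' → F F: add FIRST(F) = { v }.
In H' → F F: F is at the end, add FOLLOW(H') = { EOF, x }.
In G → F: F is at the end, add FOLLOW(G) = { EOF, x }.
In F → F H x: add FIRST(H x) = { q, v, x }.
In F → v q G' F: F is at the end, add FOLLOW(F) = { EOF, q, v, x }.
Union: FOLLOW(F) = { EOF, q, v, x }.

{ EOF, q, v, x }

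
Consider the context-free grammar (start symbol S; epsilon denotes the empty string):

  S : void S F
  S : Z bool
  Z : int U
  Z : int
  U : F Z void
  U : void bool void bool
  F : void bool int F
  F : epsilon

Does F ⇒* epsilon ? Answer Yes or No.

Yes

F has an epsilon-production, so F ⇒ epsilon.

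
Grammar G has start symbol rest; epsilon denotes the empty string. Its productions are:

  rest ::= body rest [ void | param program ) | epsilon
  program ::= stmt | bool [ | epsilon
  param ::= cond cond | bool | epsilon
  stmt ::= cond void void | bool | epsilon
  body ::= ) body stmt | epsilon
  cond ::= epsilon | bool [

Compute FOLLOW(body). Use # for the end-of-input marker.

In rest ::= body rest [ void: add FIRST(rest [ void) = { ), [, bool, void }.
In body ::= ) body stmt: add FIRST(stmt)\{epsilon} = { bool, void }.
  Since stmt is nullable, also add FOLLOW(body) = { ), [, bool, void }.
Union: FOLLOW(body) = { ), [, bool, void }.

{ ), [, bool, void }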